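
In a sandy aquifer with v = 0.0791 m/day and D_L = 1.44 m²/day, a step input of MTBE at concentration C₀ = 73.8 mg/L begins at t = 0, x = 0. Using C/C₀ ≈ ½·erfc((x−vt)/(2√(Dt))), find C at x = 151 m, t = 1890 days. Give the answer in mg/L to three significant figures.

36.3 mg/L

For a continuous step input, C/C₀ ≈ ½·erfc((x−vt)/(2√(Dt))).
vt = 0.0791 × 1890 = 149.499 m and 2√(Dt) = 2√(1.44 × 1890) = 104.3 m.
Argument (x−vt)/(2√(Dt)) = (151 − 149.499)/104.3 = 0.01439; ½·erfc(0.01439) = 0.4919.
C = 73.8 × 0.4919 = 36.3 mg/L.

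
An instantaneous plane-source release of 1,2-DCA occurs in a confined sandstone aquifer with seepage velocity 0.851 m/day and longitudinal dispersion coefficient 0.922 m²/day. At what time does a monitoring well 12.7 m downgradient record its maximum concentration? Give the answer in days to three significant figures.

For the 1D instantaneous-source solution, setting ∂C/∂t = 0 at fixed x gives v²t² + 2Dt − x² = 0, so t = (√(D² + v²x²) − D)/v².
√(D² + v²x²) = √(0.922² + 0.851² × 12.7²) = 10.85; v² = 0.724201.
t = (10.85 − 0.922)/0.724201 = 13.7 days (vs. the pure-advection estimate x/v = 14.9 d).

13.7 days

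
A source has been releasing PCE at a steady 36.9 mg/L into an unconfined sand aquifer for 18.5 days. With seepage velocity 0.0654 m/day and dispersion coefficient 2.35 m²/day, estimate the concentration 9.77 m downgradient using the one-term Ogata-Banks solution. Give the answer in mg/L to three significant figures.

6.62 mg/L

For a continuous step input, C/C₀ ≈ ½·erfc((x−vt)/(2√(Dt))).
vt = 0.0654 × 18.5 = 1.2099 m and 2√(Dt) = 2√(2.35 × 18.5) = 13.19 m.
Argument (x−vt)/(2√(Dt)) = (9.77 − 1.2099)/13.19 = 0.6490; ½·erfc(0.6490) = 0.1794.
C = 36.9 × 0.1794 = 6.62 mg/L.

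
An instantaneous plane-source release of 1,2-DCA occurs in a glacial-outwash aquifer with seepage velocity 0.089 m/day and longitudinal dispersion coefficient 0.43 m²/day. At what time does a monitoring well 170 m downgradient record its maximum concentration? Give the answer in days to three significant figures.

1860 days

For the 1D instantaneous-source solution, setting ∂C/∂t = 0 at fixed x gives v²t² + 2Dt − x² = 0, so t = (√(D² + v²x²) − D)/v².
√(D² + v²x²) = √(0.43² + 0.089² × 170²) = 15.14; v² = 0.007921.
t = (15.14 − 0.43)/0.007921 = 1860 days (vs. the pure-advection estimate x/v = 1910 d).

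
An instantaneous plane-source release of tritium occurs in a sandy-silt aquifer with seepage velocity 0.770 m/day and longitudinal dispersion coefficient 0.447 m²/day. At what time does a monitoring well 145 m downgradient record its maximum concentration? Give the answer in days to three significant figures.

For the 1D instantaneous-source solution, setting ∂C/∂t = 0 at fixed x gives v²t² + 2Dt − x² = 0, so t = (√(D² + v²x²) − D)/v².
√(D² + v²x²) = √(0.447² + 0.770² × 145²) = 111.7; v² = 0.5929.
t = (111.7 − 0.447)/0.5929 = 188 days (vs. the pure-advection estimate x/v = 188 d).

188 days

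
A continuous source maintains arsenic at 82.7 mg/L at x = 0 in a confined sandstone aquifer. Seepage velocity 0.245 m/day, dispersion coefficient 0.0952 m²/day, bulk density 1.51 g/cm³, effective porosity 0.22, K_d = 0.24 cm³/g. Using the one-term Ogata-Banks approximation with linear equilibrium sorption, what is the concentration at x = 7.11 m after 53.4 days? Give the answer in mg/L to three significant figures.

Retardation factor R = 1 + ρ_b·K_d/n = 1 + 1.51 × 0.24/0.22 = 2.647.
Sorption retards both mechanisms: v_R = v/R = 0.09256 m/day, D_R = D/R = 0.03597 m²/day.
v_R·t = 0.09256 × 53.4 = 4.942704 m; 2√(D_R t) = 2.772 m; argument = (7.11 − 4.942704)/2.772 = 0.7819.
C = C₀ × ½·erfc(0.7819) = 82.7 × 0.1344 = 11.1 mg/L.

11.1 mg/L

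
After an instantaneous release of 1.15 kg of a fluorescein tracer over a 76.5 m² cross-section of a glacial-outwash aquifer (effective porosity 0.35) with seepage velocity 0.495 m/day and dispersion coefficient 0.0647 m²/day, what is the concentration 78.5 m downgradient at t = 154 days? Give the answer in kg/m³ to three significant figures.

0.00337 kg/m³

For an instantaneous plane source, C(x,t) = M/(n_e·A·√(4πDt)) · exp(−(x−vt)²/(4Dt)), with n_e·A the pore (flow) area.
Plume center vt = 0.495 × 154 = 76.23 m, so the well at 78.5 m is 2.27 m downgradient of the peak.
√(4πDt) = 11.19 m, giving peak height M/(n_e·A·√(4πDt)) = 1.15/(0.35 × 76.5 × 11.19) = 0.003838 kg/m³.
(x−vt)²/(4Dt) = (2.27)²/(4 × 0.0647 × 154) = 0.1293; exp(−0.1293) = 0.8787.
C = 0.003838 × 0.8787 = 0.00337 kg/m³.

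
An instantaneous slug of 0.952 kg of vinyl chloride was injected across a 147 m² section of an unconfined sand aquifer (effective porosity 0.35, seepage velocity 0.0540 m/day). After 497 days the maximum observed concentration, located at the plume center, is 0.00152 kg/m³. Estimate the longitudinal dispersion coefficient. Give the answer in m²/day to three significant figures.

At the plume center C_max = M/(n_e·A·√(4πDt)), so D = M²/(4πt·(n_e·A·C_max)²).
n_e·A·C_max = 0.35 × 147 × 0.00152 = 0.07820 kg/m.
D = 0.952²/(4π × 497 × 0.07820²) = 0.0237 m²/day.

0.0237 m²/day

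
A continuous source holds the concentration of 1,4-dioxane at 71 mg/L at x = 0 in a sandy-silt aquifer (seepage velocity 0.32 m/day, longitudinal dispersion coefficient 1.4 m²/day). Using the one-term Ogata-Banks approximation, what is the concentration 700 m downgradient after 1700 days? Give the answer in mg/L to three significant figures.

0.843 mg/L

For a continuous step input, C/C₀ ≈ ½·erfc((x−vt)/(2√(Dt))).
vt = 0.32 × 1700 = 544 m and 2√(Dt) = 2√(1.4 × 1700) = 97.57 m.
Argument (x−vt)/(2√(Dt)) = (700 − 544)/97.57 = 1.599; ½·erfc(1.599) = 0.01187.
C = 71 × 0.01187 = 0.843 mg/L.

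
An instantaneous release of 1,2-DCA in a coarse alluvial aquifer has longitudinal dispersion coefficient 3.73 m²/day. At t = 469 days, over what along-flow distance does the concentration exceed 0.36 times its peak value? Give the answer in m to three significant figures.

169 m

The plume is Gaussian with σ = √(2Dt) = √(2 × 3.73 × 469) = 59.15 m.
C/C_peak = exp(−Δx²/(2σ²)) = 0.36 ⇒ Δx = σ·√(−2 ln 0.36) = 59.15 × 1.429 = 84.53 m.
Width = 2Δx = 169 m.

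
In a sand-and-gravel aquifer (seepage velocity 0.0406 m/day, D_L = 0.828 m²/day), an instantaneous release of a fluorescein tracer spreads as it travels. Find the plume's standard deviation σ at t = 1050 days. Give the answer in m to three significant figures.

41.7 m

Dispersive spreading gives a Gaussian with σ² = 2Dt; advection only shifts the center.
σ = √(2 × 0.828 × 1050) = 41.7 m.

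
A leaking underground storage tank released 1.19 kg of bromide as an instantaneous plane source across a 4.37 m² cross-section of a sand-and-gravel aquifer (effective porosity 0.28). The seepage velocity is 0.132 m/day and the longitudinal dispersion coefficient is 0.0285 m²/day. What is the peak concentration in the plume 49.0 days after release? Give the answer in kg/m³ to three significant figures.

The peak of an instantaneous 1D plume sits at x = vt; there the Gaussian factor is 1 and C_max = M/(n_e·A·√(4πDt)), where n_e·A is the pore area the mass is dissolved in.
√(4πDt) = √(4π × 0.0285 × 49.0) = 4.189 m, so C_max = 1.19/(0.28 × 4.37 × 4.189) = 0.232 kg/m³.

0.232 kg/m³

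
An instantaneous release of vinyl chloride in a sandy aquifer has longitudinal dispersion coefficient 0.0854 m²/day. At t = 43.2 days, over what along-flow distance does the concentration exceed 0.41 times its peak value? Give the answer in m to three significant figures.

The plume is Gaussian with σ = √(2Dt) = √(2 × 0.0854 × 43.2) = 2.716 m.
C/C_peak = exp(−Δx²/(2σ²)) = 0.41 ⇒ Δx = σ·√(−2 ln 0.41) = 2.716 × 1.335 = 3.626 m.
Width = 2Δx = 7.25 m.

7.25 m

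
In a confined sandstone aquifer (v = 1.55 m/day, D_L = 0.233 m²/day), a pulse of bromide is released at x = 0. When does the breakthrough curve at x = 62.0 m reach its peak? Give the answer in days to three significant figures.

For the 1D instantaneous-source solution, setting ∂C/∂t = 0 at fixed x gives v²t² + 2Dt − x² = 0, so t = (√(D² + v²x²) − D)/v².
√(D² + v²x²) = √(0.233² + 1.55² × 62.0²) = 96.10; v² = 2.4025.
t = (96.10 − 0.233)/2.4025 = 39.9 days (vs. the pure-advection estimate x/v = 40.0 d).

39.9 days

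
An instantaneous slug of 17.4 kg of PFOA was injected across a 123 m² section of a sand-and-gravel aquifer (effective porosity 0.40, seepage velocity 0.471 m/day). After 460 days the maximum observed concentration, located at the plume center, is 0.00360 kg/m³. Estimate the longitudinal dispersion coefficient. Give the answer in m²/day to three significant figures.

At the plume center C_max = M/(n_e·A·√(4πDt)), so D = M²/(4πt·(n_e·A·C_max)²).
n_e·A·C_max = 0.40 × 123 × 0.00360 = 0.1771 kg/m.
D = 17.4²/(4π × 460 × 0.1771²) = 1.67 m²/day.

1.67 m²/day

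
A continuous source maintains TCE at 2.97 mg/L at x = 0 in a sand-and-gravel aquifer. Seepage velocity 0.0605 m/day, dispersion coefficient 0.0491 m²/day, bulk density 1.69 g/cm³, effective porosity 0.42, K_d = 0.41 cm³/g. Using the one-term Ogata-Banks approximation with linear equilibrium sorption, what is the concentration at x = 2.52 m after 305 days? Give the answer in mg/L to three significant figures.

Retardation factor R = 1 + ρ_b·K_d/n = 1 + 1.69 × 0.41/0.42 = 2.650.
Sorption retards both mechanisms: v_R = v/R = 0.02283 m/day, D_R = D/R = 0.01853 m²/day.
v_R·t = 0.02283 × 305 = 6.96315 m; 2√(D_R t) = 4.755 m; argument = (2.52 − 6.96315)/4.755 = -0.9344.
C = C₀ × ½·erfc(-0.9344) = 2.97 × 0.9068 = 2.69 mg/L.

2.69 mg/L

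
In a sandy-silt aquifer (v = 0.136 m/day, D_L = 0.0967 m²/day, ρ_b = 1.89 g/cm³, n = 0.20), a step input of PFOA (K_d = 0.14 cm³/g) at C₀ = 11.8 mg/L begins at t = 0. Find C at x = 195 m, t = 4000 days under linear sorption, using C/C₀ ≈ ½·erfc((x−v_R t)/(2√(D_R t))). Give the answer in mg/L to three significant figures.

Retardation factor R = 1 + ρ_b·K_d/n = 1 + 1.89 × 0.14/0.20 = 2.323.
Sorption retards both mechanisms: v_R = v/R = 0.05854 m/day, D_R = D/R = 0.04163 m²/day.
v_R·t = 0.05854 × 4000 = 234.16 m; 2√(D_R t) = 25.81 m; argument = (195 − 234.16)/25.81 = -1.517.
C = C₀ × ½·erfc(-1.517) = 11.8 × 0.9840 = 11.6 mg/L.

11.6 mg/L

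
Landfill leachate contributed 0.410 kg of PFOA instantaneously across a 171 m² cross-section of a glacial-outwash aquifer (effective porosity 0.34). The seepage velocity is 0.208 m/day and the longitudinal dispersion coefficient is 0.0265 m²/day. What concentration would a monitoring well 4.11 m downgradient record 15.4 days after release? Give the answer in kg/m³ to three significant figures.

0.00188 kg/m³

For an instantaneous plane source, C(x,t) = M/(n_e·A·√(4πDt)) · exp(−(x−vt)²/(4Dt)), with n_e·A the pore (flow) area.
Plume center vt = 0.208 × 15.4 = 3.2032 m, so the well at 4.11 m is 0.9068 m downgradient of the peak.
√(4πDt) = 2.265 m, giving peak height M/(n_e·A·√(4πDt)) = 0.410/(0.34 × 171 × 2.265) = 0.003113 kg/m³.
(x−vt)²/(4Dt) = (0.9068)²/(4 × 0.0265 × 15.4) = 0.5037; exp(−0.5037) = 0.6043.
C = 0.003113 × 0.6043 = 0.00188 kg/m³.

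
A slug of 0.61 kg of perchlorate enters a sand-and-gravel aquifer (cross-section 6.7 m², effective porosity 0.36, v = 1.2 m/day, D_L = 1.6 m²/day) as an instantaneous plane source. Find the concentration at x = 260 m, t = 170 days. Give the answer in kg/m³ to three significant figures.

0.000242 kg/m³

For an instantaneous plane source, C(x,t) = M/(n_e·A·√(4πDt)) · exp(−(x−vt)²/(4Dt)), with n_e·A the pore (flow) area.
Plume center vt = 1.2 × 170 = 204 m, so the well at 260 m is 56 m downgradient of the peak.
√(4πDt) = 58.46 m, giving peak height M/(n_e·A·√(4πDt)) = 0.61/(0.36 × 6.7 × 58.46) = 0.004326 kg/m³.
(x−vt)²/(4Dt) = (56)²/(4 × 1.6 × 170) = 2.882; exp(−2.882) = 0.05602.
C = 0.004326 × 0.05602 = 0.000242 kg/m³.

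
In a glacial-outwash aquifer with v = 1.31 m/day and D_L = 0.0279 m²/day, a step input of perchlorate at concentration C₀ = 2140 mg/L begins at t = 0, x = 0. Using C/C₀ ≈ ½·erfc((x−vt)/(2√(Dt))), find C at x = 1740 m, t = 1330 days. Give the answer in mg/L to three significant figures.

1300 mg/L

For a continuous step input, C/C₀ ≈ ½·erfc((x−vt)/(2√(Dt))).
vt = 1.31 × 1330 = 1742.3 m and 2√(Dt) = 2√(0.0279 × 1330) = 12.18 m.
Argument (x−vt)/(2√(Dt)) = (1740 − 1742.3)/12.18 = -0.1888; ½·erfc(-0.1888) = 0.6053.
C = 2140 × 0.6053 = 1300 mg/L.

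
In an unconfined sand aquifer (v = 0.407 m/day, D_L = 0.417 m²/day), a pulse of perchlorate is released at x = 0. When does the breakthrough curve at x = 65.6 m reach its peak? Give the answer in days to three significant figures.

For the 1D instantaneous-source solution, setting ∂C/∂t = 0 at fixed x gives v²t² + 2Dt − x² = 0, so t = (√(D² + v²x²) − D)/v².
√(D² + v²x²) = √(0.417² + 0.407² × 65.6²) = 26.70; v² = 0.165649.
t = (26.70 − 0.417)/0.165649 = 159 days (vs. the pure-advection estimate x/v = 161 d).

159 days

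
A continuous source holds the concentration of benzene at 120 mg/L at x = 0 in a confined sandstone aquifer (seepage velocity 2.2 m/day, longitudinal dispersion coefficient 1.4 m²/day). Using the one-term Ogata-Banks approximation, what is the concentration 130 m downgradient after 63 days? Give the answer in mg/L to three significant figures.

For a continuous step input, C/C₀ ≈ ½·erfc((x−vt)/(2√(Dt))).
vt = 2.2 × 63 = 138.6 m and 2√(Dt) = 2√(1.4 × 63) = 18.78 m.
Argument (x−vt)/(2√(Dt)) = (130 − 138.6)/18.78 = -0.4579; ½·erfc(-0.4579) = 0.7414.
C = 120 × 0.7414 = 89.0 mg/L.

89.0 mg/L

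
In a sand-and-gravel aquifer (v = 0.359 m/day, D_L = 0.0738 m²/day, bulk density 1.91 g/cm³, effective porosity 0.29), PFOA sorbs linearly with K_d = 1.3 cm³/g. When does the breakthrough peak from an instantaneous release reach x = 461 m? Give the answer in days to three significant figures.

12300 days

Retardation factor R = 1 + ρ_b·K_d/n = 1 + 1.91 × 1.3/0.29 = 9.562.
Sorption retards both mechanisms: v_R = v/R = 0.03754 m/day, D_R = D/R = 0.007718 m²/day.
Peak time from v_R²t² + 2D_R t − x² = 0: t = (√(D_R² + v_R²x²) − D_R)/v_R².
√(D_R² + v_R²x²) = √(0.007718² + 0.03754² × 461²) = 17.31; v_R² = 0.001409.
t = (17.31 − 0.007718)/0.001409 = 12300 days.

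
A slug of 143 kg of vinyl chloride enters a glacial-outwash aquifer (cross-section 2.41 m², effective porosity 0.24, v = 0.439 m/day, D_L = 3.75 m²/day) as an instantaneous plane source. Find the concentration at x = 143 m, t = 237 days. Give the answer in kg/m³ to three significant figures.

For an instantaneous plane source, C(x,t) = M/(n_e·A·√(4πDt)) · exp(−(x−vt)²/(4Dt)), with n_e·A the pore (flow) area.
Plume center vt = 0.439 × 237 = 104.043 m, so the well at 143 m is 38.957 m downgradient of the peak.
√(4πDt) = 105.7 m, giving peak height M/(n_e·A·√(4πDt)) = 143/(0.24 × 2.41 × 105.7) = 2.339 kg/m³.
(x−vt)²/(4Dt) = (38.957)²/(4 × 3.75 × 237) = 0.4269; exp(−0.4269) = 0.6525.
C = 2.339 × 0.6525 = 1.53 kg/m³.

1.53 kg/m³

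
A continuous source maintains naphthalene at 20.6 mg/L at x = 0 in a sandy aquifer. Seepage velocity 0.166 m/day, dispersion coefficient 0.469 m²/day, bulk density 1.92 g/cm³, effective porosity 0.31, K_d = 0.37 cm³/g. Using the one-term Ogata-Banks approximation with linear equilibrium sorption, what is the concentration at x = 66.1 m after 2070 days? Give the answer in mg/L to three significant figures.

Retardation factor R = 1 + ρ_b·K_d/n = 1 + 1.92 × 0.37/0.31 = 3.292.
Sorption retards both mechanisms: v_R = v/R = 0.05043 m/day, D_R = D/R = 0.1425 m²/day.
v_R·t = 0.05043 × 2070 = 104.3901 m; 2√(D_R t) = 34.35 m; argument = (66.1 − 104.3901)/34.35 = -1.115.
C = C₀ × ½·erfc(-1.115) = 20.6 × 0.9426 = 19.4 mg/L.

19.4 mg/L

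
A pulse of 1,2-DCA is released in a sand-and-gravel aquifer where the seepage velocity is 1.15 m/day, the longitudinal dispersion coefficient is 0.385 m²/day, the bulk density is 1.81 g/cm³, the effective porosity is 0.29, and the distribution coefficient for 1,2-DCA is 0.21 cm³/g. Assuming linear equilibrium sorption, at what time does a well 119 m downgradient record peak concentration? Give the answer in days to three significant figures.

Retardation factor R = 1 + ρ_b·K_d/n = 1 + 1.81 × 0.21/0.29 = 2.311.
Sorption retards both mechanisms: v_R = v/R = 0.4976 m/day, D_R = D/R = 0.1666 m²/day.
Peak time from v_R²t² + 2D_R t − x² = 0: t = (√(D_R² + v_R²x²) − D_R)/v_R².
√(D_R² + v_R²x²) = √(0.1666² + 0.4976² × 119²) = 59.21; v_R² = 0.2476.
t = (59.21 − 0.1666)/0.2476 = 238 days.

238 days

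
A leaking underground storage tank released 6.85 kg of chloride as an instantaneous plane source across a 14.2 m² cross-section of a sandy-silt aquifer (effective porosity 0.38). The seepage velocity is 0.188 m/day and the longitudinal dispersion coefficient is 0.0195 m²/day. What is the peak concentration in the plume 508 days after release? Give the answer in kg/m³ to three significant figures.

The peak of an instantaneous 1D plume sits at x = vt; there the Gaussian factor is 1 and C_max = M/(n_e·A·√(4πDt)), where n_e·A is the pore area the mass is dissolved in.
√(4πDt) = √(4π × 0.0195 × 508) = 11.16 m, so C_max = 6.85/(0.38 × 14.2 × 11.16) = 0.114 kg/m³.

0.114 kg/m³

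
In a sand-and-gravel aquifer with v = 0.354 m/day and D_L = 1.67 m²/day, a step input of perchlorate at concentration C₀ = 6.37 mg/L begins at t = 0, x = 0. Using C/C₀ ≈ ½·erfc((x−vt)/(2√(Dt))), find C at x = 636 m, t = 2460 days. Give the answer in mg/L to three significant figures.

For a continuous step input, C/C₀ ≈ ½·erfc((x−vt)/(2√(Dt))).
vt = 0.354 × 2460 = 870.84 m and 2√(Dt) = 2√(1.67 × 2460) = 128.2 m.
Argument (x−vt)/(2√(Dt)) = (636 − 870.84)/128.2 = -1.832; ½·erfc(-1.832) = 0.9952.
C = 6.37 × 0.9952 = 6.34 mg/L.

6.34 mg/L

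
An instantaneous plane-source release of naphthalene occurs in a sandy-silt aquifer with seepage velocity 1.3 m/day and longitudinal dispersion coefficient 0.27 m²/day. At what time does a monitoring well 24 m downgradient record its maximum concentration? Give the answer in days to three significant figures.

18.3 days

For the 1D instantaneous-source solution, setting ∂C/∂t = 0 at fixed x gives v²t² + 2Dt − x² = 0, so t = (√(D² + v²x²) − D)/v².
√(D² + v²x²) = √(0.27² + 1.3² × 24²) = 31.20; v² = 1.69.
t = (31.20 − 0.27)/1.69 = 18.3 days (vs. the pure-advection estimate x/v = 18.5 d).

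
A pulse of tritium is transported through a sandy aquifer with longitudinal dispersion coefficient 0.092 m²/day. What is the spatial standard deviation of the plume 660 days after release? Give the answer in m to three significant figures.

Dispersive spreading gives a Gaussian with σ² = 2Dt; advection only shifts the center.
σ = √(2 × 0.092 × 660) = 11.0 m.

11.0 m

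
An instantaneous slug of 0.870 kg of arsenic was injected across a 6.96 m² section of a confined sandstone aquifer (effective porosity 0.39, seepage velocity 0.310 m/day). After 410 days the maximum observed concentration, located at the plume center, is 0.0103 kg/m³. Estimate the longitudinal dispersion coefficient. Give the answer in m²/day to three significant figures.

At the plume center C_max = M/(n_e·A·√(4πDt)), so D = M²/(4πt·(n_e·A·C_max)²).
n_e·A·C_max = 0.39 × 6.96 × 0.0103 = 0.02796 kg/m.
D = 0.870²/(4π × 410 × 0.02796²) = 0.188 m²/day.

0.188 m²/day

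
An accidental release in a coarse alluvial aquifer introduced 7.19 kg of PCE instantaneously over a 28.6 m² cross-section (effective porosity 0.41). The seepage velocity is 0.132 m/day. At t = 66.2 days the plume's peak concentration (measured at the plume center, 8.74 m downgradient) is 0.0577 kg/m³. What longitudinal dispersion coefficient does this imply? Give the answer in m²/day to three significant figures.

0.136 m²/day

At the plume center C_max = M/(n_e·A·√(4πDt)), so D = M²/(4πt·(n_e·A·C_max)²).
n_e·A·C_max = 0.41 × 28.6 × 0.0577 = 0.6766 kg/m.
D = 7.19²/(4π × 66.2 × 0.6766²) = 0.136 m²/day.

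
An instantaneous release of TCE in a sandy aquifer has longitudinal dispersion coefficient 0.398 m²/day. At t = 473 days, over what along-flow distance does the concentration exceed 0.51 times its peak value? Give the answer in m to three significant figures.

45.0 m

The plume is Gaussian with σ = √(2Dt) = √(2 × 0.398 × 473) = 19.40 m.
C/C_peak = exp(−Δx²/(2σ²)) = 0.51 ⇒ Δx = σ·√(−2 ln 0.51) = 19.40 × 1.160 = 22.50 m.
Width = 2Δx = 45.0 m.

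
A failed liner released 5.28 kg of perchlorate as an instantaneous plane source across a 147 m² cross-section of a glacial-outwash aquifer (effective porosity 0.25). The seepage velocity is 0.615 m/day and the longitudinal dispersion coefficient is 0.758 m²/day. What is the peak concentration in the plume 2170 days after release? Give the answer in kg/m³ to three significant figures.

The peak of an instantaneous 1D plume sits at x = vt; there the Gaussian factor is 1 and C_max = M/(n_e·A·√(4πDt)), where n_e·A is the pore area the mass is dissolved in.
√(4πDt) = √(4π × 0.758 × 2170) = 143.8 m, so C_max = 5.28/(0.25 × 147 × 143.8) = 0.000999 kg/m³.

0.000999 kg/m³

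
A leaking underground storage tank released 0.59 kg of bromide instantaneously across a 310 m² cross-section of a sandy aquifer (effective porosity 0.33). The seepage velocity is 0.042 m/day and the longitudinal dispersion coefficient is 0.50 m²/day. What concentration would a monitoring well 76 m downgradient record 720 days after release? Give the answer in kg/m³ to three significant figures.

2.00e-05 kg/m³

For an instantaneous plane source, C(x,t) = M/(n_e·A·√(4πDt)) · exp(−(x−vt)²/(4Dt)), with n_e·A the pore (flow) area.
Plume center vt = 0.042 × 720 = 30.24 m, so the well at 76 m is 45.76 m downgradient of the peak.
√(4πDt) = 67.26 m, giving peak height M/(n_e·A·√(4πDt)) = 0.59/(0.33 × 310 × 67.26) = 8.575e-05 kg/m³.
(x−vt)²/(4Dt) = (45.76)²/(4 × 0.50 × 720) = 1.454; exp(−1.454) = 0.2336.
C = 8.575e-05 × 0.2336 = 2.00e-05 kg/m³.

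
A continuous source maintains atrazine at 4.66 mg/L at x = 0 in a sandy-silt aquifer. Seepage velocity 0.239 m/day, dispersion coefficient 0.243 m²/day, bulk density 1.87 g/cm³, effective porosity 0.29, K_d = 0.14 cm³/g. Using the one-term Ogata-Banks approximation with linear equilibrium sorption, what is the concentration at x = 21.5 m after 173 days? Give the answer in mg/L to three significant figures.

Retardation factor R = 1 + ρ_b·K_d/n = 1 + 1.87 × 0.14/0.29 = 1.903.
Sorption retards both mechanisms: v_R = v/R = 0.1256 m/day, D_R = D/R = 0.1277 m²/day.
v_R·t = 0.1256 × 173 = 21.7288 m; 2√(D_R t) = 9.400 m; argument = (21.5 − 21.7288)/9.400 = -0.02434.
C = C₀ × ½·erfc(-0.02434) = 4.66 × 0.5137 = 2.39 mg/L.

2.39 mg/L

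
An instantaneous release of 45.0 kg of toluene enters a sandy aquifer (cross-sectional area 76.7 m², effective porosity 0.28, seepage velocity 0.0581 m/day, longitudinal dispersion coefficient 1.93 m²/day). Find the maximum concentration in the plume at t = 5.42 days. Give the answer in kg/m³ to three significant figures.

The peak of an instantaneous 1D plume sits at x = vt; there the Gaussian factor is 1 and C_max = M/(n_e·A·√(4πDt)), where n_e·A is the pore area the mass is dissolved in.
√(4πDt) = √(4π × 1.93 × 5.42) = 11.47 m, so C_max = 45.0/(0.28 × 76.7 × 11.47) = 0.183 kg/m³.

0.183 kg/m³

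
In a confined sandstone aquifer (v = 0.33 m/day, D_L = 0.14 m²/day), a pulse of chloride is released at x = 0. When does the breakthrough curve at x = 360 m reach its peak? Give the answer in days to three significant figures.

For the 1D instantaneous-source solution, setting ∂C/∂t = 0 at fixed x gives v²t² + 2Dt − x² = 0, so t = (√(D² + v²x²) − D)/v².
√(D² + v²x²) = √(0.14² + 0.33² × 360²) = 118.8; v² = 0.1089.
t = (118.8 − 0.14)/0.1089 = 1090 days (vs. the pure-advection estimate x/v = 1090 d).

1090 days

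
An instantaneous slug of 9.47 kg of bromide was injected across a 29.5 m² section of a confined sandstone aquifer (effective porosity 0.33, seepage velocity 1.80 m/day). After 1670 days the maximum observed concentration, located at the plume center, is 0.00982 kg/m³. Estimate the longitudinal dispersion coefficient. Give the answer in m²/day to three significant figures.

0.468 m²/day

At the plume center C_max = M/(n_e·A·√(4πDt)), so D = M²/(4πt·(n_e·A·C_max)²).
n_e·A·C_max = 0.33 × 29.5 × 0.00982 = 0.09560 kg/m.
D = 9.47²/(4π × 1670 × 0.09560²) = 0.468 m²/day.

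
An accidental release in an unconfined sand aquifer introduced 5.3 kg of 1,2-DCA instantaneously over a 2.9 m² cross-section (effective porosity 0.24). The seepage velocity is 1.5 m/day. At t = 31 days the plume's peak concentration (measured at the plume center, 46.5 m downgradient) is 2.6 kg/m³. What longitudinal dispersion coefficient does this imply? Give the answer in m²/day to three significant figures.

At the plume center C_max = M/(n_e·A·√(4πDt)), so D = M²/(4πt·(n_e·A·C_max)²).
n_e·A·C_max = 0.24 × 2.9 × 2.6 = 1.810 kg/m.
D = 5.3²/(4π × 31 × 1.810²) = 0.0220 m²/day.

0.0220 m²/day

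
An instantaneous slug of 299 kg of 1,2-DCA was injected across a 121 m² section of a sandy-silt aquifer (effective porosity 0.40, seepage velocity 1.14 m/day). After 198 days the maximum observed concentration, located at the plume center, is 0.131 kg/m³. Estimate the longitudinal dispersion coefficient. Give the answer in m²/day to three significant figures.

0.894 m²/day

At the plume center C_max = M/(n_e·A·√(4πDt)), so D = M²/(4πt·(n_e·A·C_max)²).
n_e·A·C_max = 0.40 × 121 × 0.131 = 6.340 kg/m.
D = 299²/(4π × 198 × 6.340²) = 0.894 m²/day.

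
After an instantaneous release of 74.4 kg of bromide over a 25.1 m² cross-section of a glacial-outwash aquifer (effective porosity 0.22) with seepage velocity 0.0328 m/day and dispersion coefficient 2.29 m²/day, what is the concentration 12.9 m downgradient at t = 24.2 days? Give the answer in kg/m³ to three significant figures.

0.264 kg/m³

For an instantaneous plane source, C(x,t) = M/(n_e·A·√(4πDt)) · exp(−(x−vt)²/(4Dt)), with n_e·A the pore (flow) area.
Plume center vt = 0.0328 × 24.2 = 0.79376 m, so the well at 12.9 m is 12.10624 m downgradient of the peak.
√(4πDt) = 26.39 m, giving peak height M/(n_e·A·√(4πDt)) = 74.4/(0.22 × 25.1 × 26.39) = 0.5105 kg/m³.
(x−vt)²/(4Dt) = (12.10624)²/(4 × 2.29 × 24.2) = 0.6612; exp(−0.6612) = 0.5162.
C = 0.5105 × 0.5162 = 0.264 kg/m³.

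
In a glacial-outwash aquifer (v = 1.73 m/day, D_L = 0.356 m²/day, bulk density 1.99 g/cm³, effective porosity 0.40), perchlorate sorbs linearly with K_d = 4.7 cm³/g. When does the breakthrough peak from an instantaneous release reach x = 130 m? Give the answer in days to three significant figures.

1830 days

Retardation factor R = 1 + ρ_b·K_d/n = 1 + 1.99 × 4.7/0.40 = 24.38.
Sorption retards both mechanisms: v_R = v/R = 0.07096 m/day, D_R = D/R = 0.01460 m²/day.
Peak time from v_R²t² + 2D_R t − x² = 0: t = (√(D_R² + v_R²x²) − D_R)/v_R².
√(D_R² + v_R²x²) = √(0.01460² + 0.07096² × 130²) = 9.225; v_R² = 0.005035.
t = (9.225 − 0.01460)/0.005035 = 1830 days.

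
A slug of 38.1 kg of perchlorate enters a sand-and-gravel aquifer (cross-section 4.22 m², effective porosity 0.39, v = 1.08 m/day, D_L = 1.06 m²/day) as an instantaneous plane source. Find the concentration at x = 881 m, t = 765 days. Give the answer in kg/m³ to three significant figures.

For an instantaneous plane source, C(x,t) = M/(n_e·A·√(4πDt)) · exp(−(x−vt)²/(4Dt)), with n_e·A the pore (flow) area.
Plume center vt = 1.08 × 765 = 826.2 m, so the well at 881 m is 54.8 m downgradient of the peak.
√(4πDt) = 100.9 m, giving peak height M/(n_e·A·√(4πDt)) = 38.1/(0.39 × 4.22 × 100.9) = 0.2294 kg/m³.
(x−vt)²/(4Dt) = (54.8)²/(4 × 1.06 × 765) = 0.9258; exp(−0.9258) = 0.3962.
C = 0.2294 × 0.3962 = 0.0909 kg/m³.

0.0909 kg/m³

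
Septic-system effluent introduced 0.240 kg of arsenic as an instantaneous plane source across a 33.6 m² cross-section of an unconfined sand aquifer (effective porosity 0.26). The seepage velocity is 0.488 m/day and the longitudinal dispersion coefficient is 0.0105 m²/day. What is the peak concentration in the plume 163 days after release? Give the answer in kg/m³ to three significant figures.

The peak of an instantaneous 1D plume sits at x = vt; there the Gaussian factor is 1 and C_max = M/(n_e·A·√(4πDt)), where n_e·A is the pore area the mass is dissolved in.
√(4πDt) = √(4π × 0.0105 × 163) = 4.638 m, so C_max = 0.240/(0.26 × 33.6 × 4.638) = 0.00592 kg/m³.

0.00592 kg/m³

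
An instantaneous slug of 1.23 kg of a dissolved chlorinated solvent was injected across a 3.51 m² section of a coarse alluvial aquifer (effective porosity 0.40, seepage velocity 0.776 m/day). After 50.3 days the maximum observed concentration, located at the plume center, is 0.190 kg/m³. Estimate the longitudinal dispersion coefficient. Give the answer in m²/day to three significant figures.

0.0336 m²/day

At the plume center C_max = M/(n_e·A·√(4πDt)), so D = M²/(4πt·(n_e·A·C_max)²).
n_e·A·C_max = 0.40 × 3.51 × 0.190 = 0.2668 kg/m.
D = 1.23²/(4π × 50.3 × 0.2668²) = 0.0336 m²/day.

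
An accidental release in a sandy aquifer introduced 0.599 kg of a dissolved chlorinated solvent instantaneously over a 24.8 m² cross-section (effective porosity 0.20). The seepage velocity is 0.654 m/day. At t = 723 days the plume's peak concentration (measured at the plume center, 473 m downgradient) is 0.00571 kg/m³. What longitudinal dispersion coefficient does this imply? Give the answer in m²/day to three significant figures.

At the plume center C_max = M/(n_e·A·√(4πDt)), so D = M²/(4πt·(n_e·A·C_max)²).
n_e·A·C_max = 0.20 × 24.8 × 0.00571 = 0.02832 kg/m.
D = 0.599²/(4π × 723 × 0.02832²) = 0.0492 m²/day.

0.0492 m²/day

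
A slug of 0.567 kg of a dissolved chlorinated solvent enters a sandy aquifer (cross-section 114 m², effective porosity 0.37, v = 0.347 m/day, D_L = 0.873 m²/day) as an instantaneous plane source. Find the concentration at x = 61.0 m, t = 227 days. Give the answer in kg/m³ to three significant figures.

0.000181 kg/m³

For an instantaneous plane source, C(x,t) = M/(n_e·A·√(4πDt)) · exp(−(x−vt)²/(4Dt)), with n_e·A the pore (flow) area.
Plume center vt = 0.347 × 227 = 78.769 m, so the well at 61.0 m is 17.769 m upgradient of the peak.
√(4πDt) = 49.90 m, giving peak height M/(n_e·A·√(4πDt)) = 0.567/(0.37 × 114 × 49.90) = 0.0002694 kg/m³.
(x−vt)²/(4Dt) = (-17.769)²/(4 × 0.873 × 227) = 0.3983; exp(−0.3983) = 0.6715.
C = 0.0002694 × 0.6715 = 0.000181 kg/m³.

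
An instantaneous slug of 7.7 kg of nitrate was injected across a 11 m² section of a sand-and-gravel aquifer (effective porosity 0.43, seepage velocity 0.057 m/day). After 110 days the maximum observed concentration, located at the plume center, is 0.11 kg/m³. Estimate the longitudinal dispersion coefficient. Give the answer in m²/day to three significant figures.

At the plume center C_max = M/(n_e·A·√(4πDt)), so D = M²/(4πt·(n_e·A·C_max)²).
n_e·A·C_max = 0.43 × 11 × 0.11 = 0.5203 kg/m.
D = 7.7²/(4π × 110 × 0.5203²) = 0.158 m²/day.

0.158 m²/day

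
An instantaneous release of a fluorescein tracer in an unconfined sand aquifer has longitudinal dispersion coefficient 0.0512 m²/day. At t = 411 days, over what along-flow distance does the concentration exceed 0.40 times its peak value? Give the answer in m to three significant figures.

The plume is Gaussian with σ = √(2Dt) = √(2 × 0.0512 × 411) = 6.487 m.
C/C_peak = exp(−Δx²/(2σ²)) = 0.40 ⇒ Δx = σ·√(−2 ln 0.40) = 6.487 × 1.354 = 8.783 m.
Width = 2Δx = 17.6 m.

17.6 m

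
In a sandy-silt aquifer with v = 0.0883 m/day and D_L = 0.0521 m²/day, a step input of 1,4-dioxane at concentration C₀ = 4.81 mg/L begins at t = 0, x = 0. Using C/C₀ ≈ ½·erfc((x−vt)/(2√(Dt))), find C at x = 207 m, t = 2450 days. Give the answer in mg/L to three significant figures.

For a continuous step input, C/C₀ ≈ ½·erfc((x−vt)/(2√(Dt))).
vt = 0.0883 × 2450 = 216.335 m and 2√(Dt) = 2√(0.0521 × 2450) = 22.60 m.
Argument (x−vt)/(2√(Dt)) = (207 − 216.335)/22.60 = -0.4131; ½·erfc(-0.4131) = 0.7205.
C = 4.81 × 0.7205 = 3.47 mg/L.

3.47 mg/L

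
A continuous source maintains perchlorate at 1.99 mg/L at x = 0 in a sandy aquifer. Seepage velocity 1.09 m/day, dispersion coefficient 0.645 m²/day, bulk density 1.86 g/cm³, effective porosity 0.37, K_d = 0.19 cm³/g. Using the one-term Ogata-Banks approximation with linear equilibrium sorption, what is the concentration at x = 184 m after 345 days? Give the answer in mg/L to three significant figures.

Retardation factor R = 1 + ρ_b·K_d/n = 1 + 1.86 × 0.19/0.37 = 1.955.
Sorption retards both mechanisms: v_R = v/R = 0.5575 m/day, D_R = D/R = 0.3299 m²/day.
v_R·t = 0.5575 × 345 = 192.3375 m; 2√(D_R t) = 21.34 m; argument = (184 − 192.3375)/21.34 = -0.3907.
C = C₀ × ½·erfc(-0.3907) = 1.99 × 0.7097 = 1.41 mg/L.

1.41 mg/L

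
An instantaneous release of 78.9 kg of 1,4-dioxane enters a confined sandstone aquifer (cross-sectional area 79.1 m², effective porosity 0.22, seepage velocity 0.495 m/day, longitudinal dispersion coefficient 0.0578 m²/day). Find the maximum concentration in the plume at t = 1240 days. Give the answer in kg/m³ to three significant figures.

0.151 kg/m³

The peak of an instantaneous 1D plume sits at x = vt; there the Gaussian factor is 1 and C_max = M/(n_e·A·√(4πDt)), where n_e·A is the pore area the mass is dissolved in.
√(4πDt) = √(4π × 0.0578 × 1240) = 30.01 m, so C_max = 78.9/(0.22 × 79.1 × 30.01) = 0.151 kg/m³.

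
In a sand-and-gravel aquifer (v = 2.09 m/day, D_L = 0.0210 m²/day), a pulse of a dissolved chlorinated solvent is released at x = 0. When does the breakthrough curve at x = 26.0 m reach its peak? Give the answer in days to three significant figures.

12.4 days

For the 1D instantaneous-source solution, setting ∂C/∂t = 0 at fixed x gives v²t² + 2Dt − x² = 0, so t = (√(D² + v²x²) − D)/v².
√(D² + v²x²) = √(0.0210² + 2.09² × 26.0²) = 54.34; v² = 4.3681.
t = (54.34 − 0.0210)/4.3681 = 12.4 days (vs. the pure-advection estimate x/v = 12.4 d).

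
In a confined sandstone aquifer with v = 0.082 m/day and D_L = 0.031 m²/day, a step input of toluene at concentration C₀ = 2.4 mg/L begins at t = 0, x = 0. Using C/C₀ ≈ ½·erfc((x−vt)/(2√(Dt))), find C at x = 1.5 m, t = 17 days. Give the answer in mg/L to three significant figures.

1.10 mg/L

For a continuous step input, C/C₀ ≈ ½·erfc((x−vt)/(2√(Dt))).
vt = 0.082 × 17 = 1.394 m and 2√(Dt) = 2√(0.031 × 17) = 1.452 m.
Argument (x−vt)/(2√(Dt)) = (1.5 − 1.394)/1.452 = 0.07300; ½·erfc(0.07300) = 0.4589.
C = 2.4 × 0.4589 = 1.10 mg/L.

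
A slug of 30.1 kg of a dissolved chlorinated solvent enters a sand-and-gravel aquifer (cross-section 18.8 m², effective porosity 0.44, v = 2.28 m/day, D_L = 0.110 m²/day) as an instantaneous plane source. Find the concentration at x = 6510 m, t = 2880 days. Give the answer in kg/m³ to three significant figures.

For an instantaneous plane source, C(x,t) = M/(n_e·A·√(4πDt)) · exp(−(x−vt)²/(4Dt)), with n_e·A the pore (flow) area.
Plume center vt = 2.28 × 2880 = 6566.4 m, so the well at 6510 m is 56.4 m upgradient of the peak.
√(4πDt) = 63.10 m, giving peak height M/(n_e·A·√(4πDt)) = 30.1/(0.44 × 18.8 × 63.10) = 0.05767 kg/m³.
(x−vt)²/(4Dt) = (-56.4)²/(4 × 0.110 × 2880) = 2.510; exp(−2.510) = 0.08127.
C = 0.05767 × 0.08127 = 0.00469 kg/m³.

0.00469 kg/m³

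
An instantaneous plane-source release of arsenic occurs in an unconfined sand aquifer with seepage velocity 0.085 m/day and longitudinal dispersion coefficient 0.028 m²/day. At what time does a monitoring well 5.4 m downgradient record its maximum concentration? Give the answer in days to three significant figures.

For the 1D instantaneous-source solution, setting ∂C/∂t = 0 at fixed x gives v²t² + 2Dt − x² = 0, so t = (√(D² + v²x²) − D)/v².
√(D² + v²x²) = √(0.028² + 0.085² × 5.4²) = 0.4599; v² = 0.007225.
t = (0.4599 − 0.028)/0.007225 = 59.8 days (vs. the pure-advection estimate x/v = 63.5 d).

59.8 days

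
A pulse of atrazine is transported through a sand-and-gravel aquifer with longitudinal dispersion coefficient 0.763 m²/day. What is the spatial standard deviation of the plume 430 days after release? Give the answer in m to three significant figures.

25.6 m

Dispersive spreading gives a Gaussian with σ² = 2Dt; advection only shifts the center.
σ = √(2 × 0.763 × 430) = 25.6 m.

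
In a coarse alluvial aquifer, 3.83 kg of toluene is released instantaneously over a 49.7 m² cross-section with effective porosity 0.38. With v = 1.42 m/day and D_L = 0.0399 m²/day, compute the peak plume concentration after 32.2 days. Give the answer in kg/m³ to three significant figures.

The peak of an instantaneous 1D plume sits at x = vt; there the Gaussian factor is 1 and C_max = M/(n_e·A·√(4πDt)), where n_e·A is the pore area the mass is dissolved in.
√(4πDt) = √(4π × 0.0399 × 32.2) = 4.018 m, so C_max = 3.83/(0.38 × 49.7 × 4.018) = 0.0505 kg/m³.

0.0505 kg/m³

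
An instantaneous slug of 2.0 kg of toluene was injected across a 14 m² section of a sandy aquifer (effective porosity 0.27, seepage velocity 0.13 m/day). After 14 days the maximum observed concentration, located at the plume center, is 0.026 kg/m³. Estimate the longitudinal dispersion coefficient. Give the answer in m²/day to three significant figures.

At the plume center C_max = M/(n_e·A·√(4πDt)), so D = M²/(4πt·(n_e·A·C_max)²).
n_e·A·C_max = 0.27 × 14 × 0.026 = 0.09828 kg/m.
D = 2.0²/(4π × 14 × 0.09828²) = 2.35 m²/day.

2.35 m²/day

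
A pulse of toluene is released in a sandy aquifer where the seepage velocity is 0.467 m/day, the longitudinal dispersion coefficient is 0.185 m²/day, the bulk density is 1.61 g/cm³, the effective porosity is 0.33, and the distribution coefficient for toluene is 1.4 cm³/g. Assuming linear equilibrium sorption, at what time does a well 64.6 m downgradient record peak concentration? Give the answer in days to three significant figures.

1080 days

Retardation factor R = 1 + ρ_b·K_d/n = 1 + 1.61 × 1.4/0.33 = 7.830.
Sorption retards both mechanisms: v_R = v/R = 0.05964 m/day, D_R = D/R = 0.02363 m²/day.
Peak time from v_R²t² + 2D_R t − x² = 0: t = (√(D_R² + v_R²x²) − D_R)/v_R².
√(D_R² + v_R²x²) = √(0.02363² + 0.05964² × 64.6²) = 3.853; v_R² = 0.003557.
t = (3.853 − 0.02363)/0.003557 = 1080 days.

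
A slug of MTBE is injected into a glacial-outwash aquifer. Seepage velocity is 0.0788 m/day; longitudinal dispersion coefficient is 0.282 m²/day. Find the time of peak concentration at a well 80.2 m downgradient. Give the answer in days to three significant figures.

For the 1D instantaneous-source solution, setting ∂C/∂t = 0 at fixed x gives v²t² + 2Dt − x² = 0, so t = (√(D² + v²x²) − D)/v².
√(D² + v²x²) = √(0.282² + 0.0788² × 80.2²) = 6.326; v² = 0.00620944.
t = (6.326 − 0.282)/0.00620944 = 973 days (vs. the pure-advection estimate x/v = 1020 d).

973 days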